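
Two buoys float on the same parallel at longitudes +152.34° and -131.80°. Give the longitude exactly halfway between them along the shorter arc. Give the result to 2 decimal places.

Signed shortest Δλ from +152.34° to -131.80° is +75.86°.
Midpoint longitude = +152.34° + (+75.86°)/2 = +152.34° + 37.93° = +190.27°.
Normalise into (−180°, 180°]: -169.73°.
(The naïve average (+152.34 + -131.80)/2 = 10.27° is on the wrong side of the globe.)

-169.73°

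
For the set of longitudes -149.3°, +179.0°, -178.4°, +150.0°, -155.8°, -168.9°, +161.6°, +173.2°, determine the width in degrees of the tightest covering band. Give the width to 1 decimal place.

Sort the longitudes: -178.4°, -168.9°, -155.8°, -149.3°, +150.0°, +161.6°, +173.2°, +179.0°.
Eastward gaps between consecutive values (wrapping around): 9.5°, 13.1°, 6.5°, 299.3°, 11.6°, 11.6°, 5.8°, 2.6°.
Largest gap = 299.3° ⇒ minimal covering band is its complement: 360° − 299.3° = 60.7°.
Band runs from +150.0° eastward to -149.3°, crossing the antimeridian.

60.7°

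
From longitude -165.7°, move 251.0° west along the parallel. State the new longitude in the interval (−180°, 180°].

Start at -165.7°; shift −251.0° → -416.7°.
-416.7° lies outside (−180°, 180°]; add 360° → -56.7°.

-56.7°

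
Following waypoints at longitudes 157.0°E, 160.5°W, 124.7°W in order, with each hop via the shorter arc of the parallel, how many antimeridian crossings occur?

Leg 1: +157.0° → -160.5°, shortest Δλ = 42.5° (east) — crosses 180°.
Leg 2: -160.5° → -124.7°, shortest Δλ = 35.8° (east) — does not cross 180°.
Total crossings: 1.

1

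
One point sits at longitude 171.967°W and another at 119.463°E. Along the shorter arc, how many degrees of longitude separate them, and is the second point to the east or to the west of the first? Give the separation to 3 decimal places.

Raw difference: 119.463 − -171.967 = 291.43°.
Normalise into (−180°, 180°]: 291.43° − 360° = -68.57°.
Negative ⇒ the second point lies to the west; separation 68.570°.

68.570° west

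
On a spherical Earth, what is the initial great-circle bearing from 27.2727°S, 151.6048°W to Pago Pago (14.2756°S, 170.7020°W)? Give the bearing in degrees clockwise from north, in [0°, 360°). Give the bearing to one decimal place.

Δλ = -170.7020 − -151.6048 = -19.0972°.
θ = atan2( sin Δλ · cos φ₂ , cos φ₁ · sin φ₂ − sin φ₁ · cos φ₂ · cos Δλ )
  = atan2(-0.31707, 0.20046) = -57.698° → normalised to [0°, 360°): 302.302°.

302.3°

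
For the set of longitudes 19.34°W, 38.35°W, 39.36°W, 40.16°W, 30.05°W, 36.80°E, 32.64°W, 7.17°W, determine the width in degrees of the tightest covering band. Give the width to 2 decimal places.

76.96°

Sort the longitudes: -40.16°, -39.36°, -38.35°, -32.64°, -30.05°, -19.34°, -7.17°, +36.80°.
Eastward gaps between consecutive values (wrapping around): 0.80°, 1.01°, 5.71°, 2.59°, 10.71°, 12.17°, 43.97°, 283.04°.
Largest gap = 283.04° ⇒ minimal covering band is its complement: 360° − 283.04° = 76.96°.
Band runs from -40.16° eastward to +36.80°.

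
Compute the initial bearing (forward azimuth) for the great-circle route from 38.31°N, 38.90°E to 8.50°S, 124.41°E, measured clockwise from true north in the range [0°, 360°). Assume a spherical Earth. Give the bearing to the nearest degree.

99°

Δλ = 124.41 − 38.90 = 85.51°.
θ = atan2( sin Δλ · cos φ₂ , cos φ₁ · sin φ₂ − sin φ₁ · cos φ₂ · cos Δλ )
  = atan2(0.98598, -0.16398) = 99.442° → normalised to [0°, 360°): 99.442°.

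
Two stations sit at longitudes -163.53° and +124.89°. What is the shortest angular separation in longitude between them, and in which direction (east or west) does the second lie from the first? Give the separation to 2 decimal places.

71.58° west

Raw difference: 124.89 − -163.53 = 288.42°.
Normalise into (−180°, 180°]: 288.42° − 360° = -71.58°.
Negative ⇒ the second point lies to the west; separation 71.58°.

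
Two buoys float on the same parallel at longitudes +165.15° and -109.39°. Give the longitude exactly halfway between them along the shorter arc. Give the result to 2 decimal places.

Signed shortest Δλ from +165.15° to -109.39° is +85.46°.
Midpoint longitude = +165.15° + (+85.46°)/2 = +165.15° + 42.73° = +207.88°.
Normalise into (−180°, 180°]: -152.12°.
(The naïve average (+165.15 + -109.39)/2 = 27.88° is on the wrong side of the globe.)

-152.12°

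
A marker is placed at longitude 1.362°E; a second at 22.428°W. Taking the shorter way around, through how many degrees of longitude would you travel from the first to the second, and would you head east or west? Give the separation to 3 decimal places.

23.790° west

Raw difference: -22.428 − 1.362 = -23.79°.
Normalise into (−180°, 180°]: -23.79° stays -23.79°.
Negative ⇒ the second point lies to the west; separation 23.790°.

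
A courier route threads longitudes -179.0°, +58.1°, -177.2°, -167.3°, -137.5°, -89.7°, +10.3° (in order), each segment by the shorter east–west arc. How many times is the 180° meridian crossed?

2

Leg 1: -179.0° → +58.1°, shortest Δλ = -122.9° (west) — crosses 180°.
Leg 2: +58.1° → -177.2°, shortest Δλ = 124.7° (east) — crosses 180°.
Leg 3: -177.2° → -167.3°, shortest Δλ = 9.9° (east) — does not cross 180°.
Leg 4: -167.3° → -137.5°, shortest Δλ = 29.8° (east) — does not cross 180°.
Leg 5: -137.5° → -89.7°, shortest Δλ = 47.8° (east) — does not cross 180°.
Leg 6: -89.7° → +10.3°, shortest Δλ = 100.0° (east) — does not cross 180°.
Total crossings: 2.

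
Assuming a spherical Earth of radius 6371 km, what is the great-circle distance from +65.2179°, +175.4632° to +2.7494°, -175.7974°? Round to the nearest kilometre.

Δλ = -175.7974 − 175.4632 = -351.2606°; wrapped into (−180°, 180°]: 8.7394°.
Δφ = 2.7494 − 65.2179 = -62.4685°.
a = sin²(Δφ/2) + cos φ₁ · cos φ₂ · sin²(Δλ/2) = 0.271312.
c = 2·atan2(√a, √(1−a)) = 1.09576 rad → d = 6371·c ≈ 6981.06 km.

6981 km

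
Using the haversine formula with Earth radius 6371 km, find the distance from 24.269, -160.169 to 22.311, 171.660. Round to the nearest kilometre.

2881 km

Δλ = 171.660 − -160.169 = 331.829°; wrapped into (−180°, 180°]: -28.171°.
Δφ = 22.311 − 24.269 = -1.958°.
a = sin²(Δφ/2) + cos φ₁ · cos φ₂ · sin²(Δλ/2) = 0.050244.
c = 2·atan2(√a, √(1−a)) = 0.45215 rad → d = 6371·c ≈ 2880.62 km.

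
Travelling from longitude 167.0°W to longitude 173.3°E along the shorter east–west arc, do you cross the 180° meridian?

Naïve |173.3 − -167.0| = 340.3° > 180°, so the shorter arc goes the other way round — across 180°.
Signed shortest Δλ = ((173.3 − -167.0 + 180) mod 360) − 180 = -19.7°.
Going west by 19.7° from -167.0° passes through 180° before reaching +173.3°.

Yes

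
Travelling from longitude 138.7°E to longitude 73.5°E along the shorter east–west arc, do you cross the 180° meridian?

Signed shortest Δλ = ((73.5 − 138.7 + 180) mod 360) − 180 = -65.2°.
Going west by 65.2° from +138.7° reaches +73.5° without touching 180°.

No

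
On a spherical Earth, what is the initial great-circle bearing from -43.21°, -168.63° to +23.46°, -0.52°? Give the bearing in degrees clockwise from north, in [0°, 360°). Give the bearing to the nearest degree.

Δλ = -0.52 − -168.63 = 168.11°.
θ = atan2( sin Δλ · cos φ₂ , cos φ₁ · sin φ₂ − sin φ₁ · cos φ₂ · cos Δλ )
  = atan2(0.18900, -0.32444) = 149.777° → normalised to [0°, 360°): 149.777°.

150°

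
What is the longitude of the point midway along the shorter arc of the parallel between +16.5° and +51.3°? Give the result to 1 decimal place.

+33.9°

Signed shortest Δλ from +16.5° to +51.3° is +34.8°.
Midpoint longitude = +16.5° + (+34.8°)/2 = +16.5° + 17.4° = +33.9°.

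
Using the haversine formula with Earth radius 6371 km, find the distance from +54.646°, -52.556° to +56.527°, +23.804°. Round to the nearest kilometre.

4551 km

Δλ = 23.804 − -52.556 = 76.360°.
Δφ = 56.527 − 54.646 = 1.881°.
a = sin²(Δφ/2) + cos φ₁ · cos φ₂ · sin²(Δλ/2) = 0.122209.
c = 2·atan2(√a, √(1−a)) = 0.71425 rad → d = 6371·c ≈ 4550.51 km.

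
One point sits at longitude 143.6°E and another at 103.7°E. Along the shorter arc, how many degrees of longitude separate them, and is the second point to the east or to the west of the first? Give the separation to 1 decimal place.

Raw difference: 103.7 − 143.6 = -39.9°.
Normalise into (−180°, 180°]: -39.9° stays -39.9°.
Negative ⇒ the second point lies to the west; separation 39.9°.

39.9° west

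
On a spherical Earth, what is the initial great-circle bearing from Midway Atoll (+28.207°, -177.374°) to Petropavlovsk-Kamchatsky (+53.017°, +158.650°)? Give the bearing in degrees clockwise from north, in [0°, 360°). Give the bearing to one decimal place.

Δλ = 158.650 − -177.374 = 336.024°; wrapped into (−180°, 180°]: -23.976°.
θ = atan2( sin Δλ · cos φ₂ , cos φ₁ · sin φ₂ − sin φ₁ · cos φ₂ · cos Δλ )
  = atan2(-0.24445, 0.44414) = -28.828° → normalised to [0°, 360°): 331.172°.

331.2°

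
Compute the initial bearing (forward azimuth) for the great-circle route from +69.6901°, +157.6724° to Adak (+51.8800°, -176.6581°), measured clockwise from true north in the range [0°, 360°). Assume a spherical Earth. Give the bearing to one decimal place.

132.9°

Δλ = -176.6581 − 157.6724 = -334.3305°; wrapped into (−180°, 180°]: 25.6695°.
θ = atan2( sin Δλ · cos φ₂ , cos φ₁ · sin φ₂ − sin φ₁ · cos φ₂ · cos Δλ )
  = atan2(0.26741, -0.24873) = 132.927° → normalised to [0°, 360°): 132.927°.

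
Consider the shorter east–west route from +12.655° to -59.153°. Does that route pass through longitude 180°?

No

Signed shortest Δλ = ((-59.153 − 12.655 + 180) mod 360) − 180 = -71.808°.
Going west by 71.808° from +12.655° reaches -59.153° without touching 180°.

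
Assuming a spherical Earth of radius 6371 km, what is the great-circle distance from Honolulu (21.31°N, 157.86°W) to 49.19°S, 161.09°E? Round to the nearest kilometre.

8828 km

Δλ = 161.09 − -157.86 = 318.95°; wrapped into (−180°, 180°]: -41.05°.
Δφ = -49.19 − 21.31 = -70.50°.
a = sin²(Δφ/2) + cos φ₁ · cos φ₂ · sin²(Δλ/2) = 0.407946.
c = 2·atan2(√a, √(1−a)) = 1.38563 rad → d = 6371·c ≈ 8827.86 km.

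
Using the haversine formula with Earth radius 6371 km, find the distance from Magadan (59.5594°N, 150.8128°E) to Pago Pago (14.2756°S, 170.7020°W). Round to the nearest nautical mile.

4810 nmi

Δλ = -170.7020 − 150.8128 = -321.5148°; wrapped into (−180°, 180°]: 38.4852°.
Δφ = -14.2756 − 59.5594 = -73.8350°.
a = sin²(Δφ/2) + cos φ₁ · cos φ₂ · sin²(Δλ/2) = 0.414128.
c = 2·atan2(√a, √(1−a)) = 1.39820 rad → d = 6371·c ≈ 8907.91 km ≈ 4809.89 nmi.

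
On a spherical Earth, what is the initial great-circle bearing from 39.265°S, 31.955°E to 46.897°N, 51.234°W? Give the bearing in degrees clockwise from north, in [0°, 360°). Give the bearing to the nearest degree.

Δλ = -51.234 − 31.955 = -83.189°.
θ = atan2( sin Δλ · cos φ₂ , cos φ₁ · sin φ₂ − sin φ₁ · cos φ₂ · cos Δλ )
  = atan2(-0.67849, 0.61657) = -47.737° → normalised to [0°, 360°): 312.263°.

312°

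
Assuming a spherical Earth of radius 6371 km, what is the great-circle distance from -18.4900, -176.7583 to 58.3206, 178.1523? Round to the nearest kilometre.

Δλ = 178.1523 − -176.7583 = 354.9106°; wrapped into (−180°, 180°]: -5.0894°.
Δφ = 58.3206 − -18.4900 = 76.8106°.
a = sin²(Δφ/2) + cos φ₁ · cos φ₂ · sin²(Δλ/2) = 0.386896.
c = 2·atan2(√a, √(1−a)) = 1.34261 rad → d = 6371·c ≈ 8553.79 km.

8554 km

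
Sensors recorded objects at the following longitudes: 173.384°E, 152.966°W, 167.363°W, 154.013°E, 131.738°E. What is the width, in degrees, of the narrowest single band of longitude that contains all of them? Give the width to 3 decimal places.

Sort the longitudes: -167.363°, -152.966°, +131.738°, +154.013°, +173.384°.
Eastward gaps between consecutive values (wrapping around): 14.397°, 284.704°, 22.275°, 19.371°, 19.253°.
Largest gap = 284.704° ⇒ minimal covering band is its complement: 360° − 284.704° = 75.296°.
Band runs from +131.738° eastward to -152.966°, crossing the antimeridian.

75.296°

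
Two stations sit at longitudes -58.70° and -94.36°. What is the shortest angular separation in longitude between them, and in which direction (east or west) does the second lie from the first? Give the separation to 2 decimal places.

Raw difference: -94.36 − -58.70 = -35.66°.
Normalise into (−180°, 180°]: -35.66° stays -35.66°.
Negative ⇒ the second point lies to the west; separation 35.66°.

35.66° west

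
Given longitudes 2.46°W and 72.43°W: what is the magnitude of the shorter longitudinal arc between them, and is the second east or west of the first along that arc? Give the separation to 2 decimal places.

69.97° west

Raw difference: -72.43 − -2.46 = -69.97°.
Normalise into (−180°, 180°]: -69.97° stays -69.97°.
Negative ⇒ the second point lies to the west; separation 69.97°.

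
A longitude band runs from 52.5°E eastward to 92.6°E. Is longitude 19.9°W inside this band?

Band width going east from +52.5° to +92.6°: ((92.6 − 52.5) mod 360) = 40.1°.
Offset of -19.9° east of the west edge: ((-19.9 − 52.5) mod 360) = 287.6°.
287.6° > 40.1° ⇒ outside.

No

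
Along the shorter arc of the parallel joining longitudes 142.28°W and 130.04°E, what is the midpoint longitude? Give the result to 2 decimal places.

173.88°E

Signed shortest Δλ from -142.28° to +130.04° is -87.68°.
Midpoint longitude = -142.28° + (-87.68°)/2 = -142.28° − 43.84° = -186.12°.
Normalise into (−180°, 180°]: +173.88°.
(The naïve average (-142.28 + +130.04)/2 = -6.12° is on the wrong side of the globe.)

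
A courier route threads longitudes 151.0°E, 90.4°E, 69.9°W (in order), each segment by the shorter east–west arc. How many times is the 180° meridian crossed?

Leg 1: +151.0° → +90.4°, shortest Δλ = -60.6° (west) — does not cross 180°.
Leg 2: +90.4° → -69.9°, shortest Δλ = -160.3° (west) — does not cross 180°.
Total crossings: 0.

0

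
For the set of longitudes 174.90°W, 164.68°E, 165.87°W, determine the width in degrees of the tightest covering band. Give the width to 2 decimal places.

29.45°

Sort the longitudes: -174.90°, -165.87°, +164.68°.
Eastward gaps between consecutive values (wrapping around): 9.03°, 330.55°, 20.42°.
Largest gap = 330.55° ⇒ minimal covering band is its complement: 360° − 330.55° = 29.45°.
Band runs from +164.68° eastward to -165.87°, crossing the antimeridian.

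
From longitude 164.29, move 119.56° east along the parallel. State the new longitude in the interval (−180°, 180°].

-76.15°

Start at +164.29°; shift +119.56° → +283.85°.
+283.85° lies outside (−180°, 180°]; subtract 360° → -76.15°.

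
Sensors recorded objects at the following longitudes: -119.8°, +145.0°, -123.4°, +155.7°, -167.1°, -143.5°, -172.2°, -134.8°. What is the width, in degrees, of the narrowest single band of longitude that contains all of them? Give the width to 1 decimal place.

Sort the longitudes: -172.2°, -167.1°, -143.5°, -134.8°, -123.4°, -119.8°, +145.0°, +155.7°.
Eastward gaps between consecutive values (wrapping around): 5.1°, 23.6°, 8.7°, 11.4°, 3.6°, 264.8°, 10.7°, 32.1°.
Largest gap = 264.8° ⇒ minimal covering band is its complement: 360° − 264.8° = 95.2°.
Band runs from +145.0° eastward to -119.8°, crossing the antimeridian.

95.2°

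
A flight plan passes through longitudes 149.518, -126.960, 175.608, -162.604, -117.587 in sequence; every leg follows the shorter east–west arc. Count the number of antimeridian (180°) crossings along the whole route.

Leg 1: +149.518° → -126.960°, shortest Δλ = 83.522° (east) — crosses 180°.
Leg 2: -126.960° → +175.608°, shortest Δλ = -57.432° (west) — crosses 180°.
Leg 3: +175.608° → -162.604°, shortest Δλ = 21.788° (east) — crosses 180°.
Leg 4: -162.604° → -117.587°, shortest Δλ = 45.017° (east) — does not cross 180°.
Total crossings: 3.

3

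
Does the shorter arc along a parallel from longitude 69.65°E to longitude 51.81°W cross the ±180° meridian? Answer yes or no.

Signed shortest Δλ = ((-51.81 − 69.65 + 180) mod 360) − 180 = -121.46°.
Going west by 121.46° from +69.65° reaches -51.81° without touching 180°.

No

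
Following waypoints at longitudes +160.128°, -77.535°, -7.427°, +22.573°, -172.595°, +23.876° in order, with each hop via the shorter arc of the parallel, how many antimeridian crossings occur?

Leg 1: +160.128° → -77.535°, shortest Δλ = 122.337° (east) — crosses 180°.
Leg 2: -77.535° → -7.427°, shortest Δλ = 70.108° (east) — does not cross 180°.
Leg 3: -7.427° → +22.573°, shortest Δλ = 30.0° (east) — does not cross 180°.
Leg 4: +22.573° → -172.595°, shortest Δλ = 164.832° (east) — crosses 180°.
Leg 5: -172.595° → +23.876°, shortest Δλ = -163.529° (west) — crosses 180°.
Total crossings: 3.

3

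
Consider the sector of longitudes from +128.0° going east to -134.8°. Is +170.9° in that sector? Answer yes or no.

Band width going east from +128.0° to -134.8°: ((-134.8 − 128.0) mod 360) = 97.2°.
Offset of +170.9° east of the west edge: ((170.9 − 128.0) mod 360) = 42.9°.
42.9° ≤ 97.2° ⇒ inside.

Yes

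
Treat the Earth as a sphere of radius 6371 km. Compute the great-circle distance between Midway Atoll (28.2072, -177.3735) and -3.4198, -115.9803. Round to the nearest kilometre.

Δλ = -115.9803 − -177.3735 = 61.3932°.
Δφ = -3.4198 − 28.2072 = -31.6270°.
a = sin²(Δφ/2) + cos φ₁ · cos φ₂ · sin²(Δλ/2) = 0.303505.
c = 2·atan2(√a, √(1−a)) = 1.16692 rad → d = 6371·c ≈ 7434.42 km.

7434 km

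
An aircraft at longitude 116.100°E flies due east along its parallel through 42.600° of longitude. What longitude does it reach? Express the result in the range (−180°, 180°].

Start at +116.100°; shift +42.600° → +158.700°.
+158.700° already lies in (−180°, 180°].

158.700°E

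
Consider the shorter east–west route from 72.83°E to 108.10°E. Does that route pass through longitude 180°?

No

Signed shortest Δλ = ((108.10 − 72.83 + 180) mod 360) − 180 = 35.27°.
Going east by 35.27° from +72.83° reaches +108.10° without touching 180°.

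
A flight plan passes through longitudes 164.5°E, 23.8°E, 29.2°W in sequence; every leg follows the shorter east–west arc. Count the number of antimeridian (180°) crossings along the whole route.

0

Leg 1: +164.5° → +23.8°, shortest Δλ = -140.7° (west) — does not cross 180°.
Leg 2: +23.8° → -29.2°, shortest Δλ = -53.0° (west) — does not cross 180°.
Total crossings: 0.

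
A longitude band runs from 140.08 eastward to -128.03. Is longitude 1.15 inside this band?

Band width going east from +140.08° to -128.03°: ((-128.03 − 140.08) mod 360) = 91.89°.
Offset of +1.15° east of the west edge: ((1.15 − 140.08) mod 360) = 221.07°.
221.07° > 91.89° ⇒ outside.

No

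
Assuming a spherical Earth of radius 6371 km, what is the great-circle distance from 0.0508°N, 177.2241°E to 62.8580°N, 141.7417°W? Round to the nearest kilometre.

7764 km

Δλ = -141.7417 − 177.2241 = -318.9658°; wrapped into (−180°, 180°]: 41.0342°.
Δφ = 62.8580 − 0.0508 = 62.8072°.
a = sin²(Δφ/2) + cos φ₁ · cos φ₂ · sin²(Δλ/2) = 0.327547.
c = 2·atan2(√a, √(1−a)) = 1.21866 rad → d = 6371·c ≈ 7764.06 km.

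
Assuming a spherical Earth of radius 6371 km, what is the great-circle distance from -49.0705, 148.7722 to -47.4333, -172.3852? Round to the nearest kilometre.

2850 km

Δλ = -172.3852 − 148.7722 = -321.1574°; wrapped into (−180°, 180°]: 38.8426°.
Δφ = -47.4333 − -49.0705 = 1.6372°.
a = sin²(Δφ/2) + cos φ₁ · cos φ₂ · sin²(Δλ/2) = 0.049202.
c = 2·atan2(√a, √(1−a)) = 0.44735 rad → d = 6371·c ≈ 2850.07 km.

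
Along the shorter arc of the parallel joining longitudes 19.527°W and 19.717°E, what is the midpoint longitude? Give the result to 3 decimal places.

Signed shortest Δλ from -19.527° to +19.717° is +39.244°.
Midpoint longitude = -19.527° + (+39.244°)/2 = -19.527° + 19.622° = +0.095°.

0.095°E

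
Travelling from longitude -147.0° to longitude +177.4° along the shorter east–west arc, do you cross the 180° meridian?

Naïve |177.4 − -147.0| = 324.4° > 180°, so the shorter arc goes the other way round — across 180°.
Signed shortest Δλ = ((177.4 − -147.0 + 180) mod 360) − 180 = -35.6°.
Going west by 35.6° from -147.0° passes through 180° before reaching +177.4°.

Yes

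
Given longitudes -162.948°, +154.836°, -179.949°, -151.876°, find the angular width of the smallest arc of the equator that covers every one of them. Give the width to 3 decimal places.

53.288°

Sort the longitudes: -179.949°, -162.948°, -151.876°, +154.836°.
Eastward gaps between consecutive values (wrapping around): 17.001°, 11.072°, 306.712°, 25.215°.
Largest gap = 306.712° ⇒ minimal covering band is its complement: 360° − 306.712° = 53.288°.
Band runs from +154.836° eastward to -151.876°, crossing the antimeridian.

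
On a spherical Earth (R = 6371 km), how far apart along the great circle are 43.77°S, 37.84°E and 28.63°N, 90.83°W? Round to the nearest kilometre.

Δλ = -90.83 − 37.84 = -128.67°.
Δφ = 28.63 − -43.77 = 72.40°.
a = sin²(Δφ/2) + cos φ₁ · cos φ₂ · sin²(Δλ/2) = 0.863749.
c = 2·atan2(√a, √(1−a)) = 2.38547 rad → d = 6371·c ≈ 15197.80 km.

15198 km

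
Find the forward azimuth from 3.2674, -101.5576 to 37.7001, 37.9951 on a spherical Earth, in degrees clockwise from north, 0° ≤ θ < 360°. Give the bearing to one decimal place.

38.5°

Δλ = 37.9951 − -101.5576 = 139.5527°.
θ = atan2( sin Δλ · cos φ₂ , cos φ₁ · sin φ₂ − sin φ₁ · cos φ₂ · cos Δλ )
  = atan2(0.51330, 0.64485) = 38.520° → normalised to [0°, 360°): 38.520°.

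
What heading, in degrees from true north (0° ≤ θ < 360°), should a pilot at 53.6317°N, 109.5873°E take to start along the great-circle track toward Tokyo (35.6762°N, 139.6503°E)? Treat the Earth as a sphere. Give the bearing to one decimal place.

Δλ = 139.6503 − 109.5873 = 30.0630°.
θ = atan2( sin Δλ · cos φ₂ , cos φ₁ · sin φ₂ − sin φ₁ · cos φ₂ · cos Δλ )
  = atan2(0.40694, -0.22029) = 118.428° → normalised to [0°, 360°): 118.428°.

118.4°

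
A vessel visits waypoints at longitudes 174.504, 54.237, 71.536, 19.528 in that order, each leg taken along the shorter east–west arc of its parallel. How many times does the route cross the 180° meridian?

0

Leg 1: +174.504° → +54.237°, shortest Δλ = -120.267° (west) — does not cross 180°.
Leg 2: +54.237° → +71.536°, shortest Δλ = 17.299° (east) — does not cross 180°.
Leg 3: +71.536° → +19.528°, shortest Δλ = -52.008° (west) — does not cross 180°.
Total crossings: 0.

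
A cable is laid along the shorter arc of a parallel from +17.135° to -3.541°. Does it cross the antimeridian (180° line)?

No

Signed shortest Δλ = ((-3.541 − 17.135 + 180) mod 360) − 180 = -20.676°.
Going west by 20.676° from +17.135° reaches -3.541° without touching 180°.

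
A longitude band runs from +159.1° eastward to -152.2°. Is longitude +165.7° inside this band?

Band width going east from +159.1° to -152.2°: ((-152.2 − 159.1) mod 360) = 48.7°.
Offset of +165.7° east of the west edge: ((165.7 − 159.1) mod 360) = 6.6°.
6.6° ≤ 48.7° ⇒ inside.

Yes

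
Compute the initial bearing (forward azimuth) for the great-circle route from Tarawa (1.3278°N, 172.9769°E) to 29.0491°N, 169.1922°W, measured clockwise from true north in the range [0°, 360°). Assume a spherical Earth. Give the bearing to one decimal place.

29.9°

Δλ = -169.1922 − 172.9769 = -342.1691°; wrapped into (−180°, 180°]: 17.8309°.
θ = atan2( sin Δλ · cos φ₂ , cos φ₁ · sin φ₂ − sin φ₁ · cos φ₂ · cos Δλ )
  = atan2(0.26769, 0.46614) = 29.867° → normalised to [0°, 360°): 29.867°.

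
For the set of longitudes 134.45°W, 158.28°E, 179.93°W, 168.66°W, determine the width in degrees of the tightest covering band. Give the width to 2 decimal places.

67.27°

Sort the longitudes: -179.93°, -168.66°, -134.45°, +158.28°.
Eastward gaps between consecutive values (wrapping around): 11.27°, 34.21°, 292.73°, 21.79°.
Largest gap = 292.73° ⇒ minimal covering band is its complement: 360° − 292.73° = 67.27°.
Band runs from +158.28° eastward to -134.45°, crossing the antimeridian.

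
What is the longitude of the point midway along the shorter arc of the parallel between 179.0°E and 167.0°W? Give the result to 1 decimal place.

174.0°W

Signed shortest Δλ from +179.0° to -167.0° is +14.0°.
Midpoint longitude = +179.0° + (+14.0°)/2 = +179.0° + 7.0° = +186.0°.
Normalise into (−180°, 180°]: -174.0°.
(The naïve average (+179.0 + -167.0)/2 = 6.0° is on the wrong side of the globe.)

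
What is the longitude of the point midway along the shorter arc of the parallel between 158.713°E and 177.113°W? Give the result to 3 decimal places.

170.800°E

Signed shortest Δλ from +158.713° to -177.113° is +24.174°.
Midpoint longitude = +158.713° + (+24.174°)/2 = +158.713° + 12.087° = +170.800°.
(The naïve average (+158.713 + -177.113)/2 = -9.2° is on the wrong side of the globe.)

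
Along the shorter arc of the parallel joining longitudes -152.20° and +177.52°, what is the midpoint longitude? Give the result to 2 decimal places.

-167.34°

Signed shortest Δλ from -152.20° to +177.52° is -30.28°.
Midpoint longitude = -152.20° + (-30.28°)/2 = -152.20° − 15.14° = -167.34°.
(The naïve average (-152.20 + +177.52)/2 = 12.66° is on the wrong side of the globe.)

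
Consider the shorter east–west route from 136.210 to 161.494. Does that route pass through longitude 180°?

Signed shortest Δλ = ((161.494 − 136.210 + 180) mod 360) − 180 = 25.284°.
Going east by 25.284° from +136.210° reaches +161.494° without touching 180°.

No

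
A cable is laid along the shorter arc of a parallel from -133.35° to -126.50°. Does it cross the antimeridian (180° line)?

Signed shortest Δλ = ((-126.50 − -133.35 + 180) mod 360) − 180 = 6.85°.
Going east by 6.85° from -133.35° reaches -126.50° without touching 180°.

No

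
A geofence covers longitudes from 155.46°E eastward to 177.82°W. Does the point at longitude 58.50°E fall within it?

No

Band width going east from +155.46° to -177.82°: ((-177.82 − 155.46) mod 360) = 26.72°.
Offset of +58.50° east of the west edge: ((58.50 − 155.46) mod 360) = 263.04°.
263.04° > 26.72° ⇒ outside.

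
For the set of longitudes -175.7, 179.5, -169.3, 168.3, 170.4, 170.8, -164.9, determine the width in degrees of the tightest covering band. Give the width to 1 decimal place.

Sort the longitudes: -175.7°, -169.3°, -164.9°, +168.3°, +170.4°, +170.8°, +179.5°.
Eastward gaps between consecutive values (wrapping around): 6.4°, 4.4°, 333.2°, 2.1°, 0.4°, 8.7°, 4.8°.
Largest gap = 333.2° ⇒ minimal covering band is its complement: 360° − 333.2° = 26.8°.
Band runs from +168.3° eastward to -164.9°, crossing the antimeridian.

26.8°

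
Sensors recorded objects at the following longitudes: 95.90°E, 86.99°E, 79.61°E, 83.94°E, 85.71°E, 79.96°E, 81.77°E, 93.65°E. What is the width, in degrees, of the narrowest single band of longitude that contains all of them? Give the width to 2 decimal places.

16.29°

Sort the longitudes: +79.61°, +79.96°, +81.77°, +83.94°, +85.71°, +86.99°, +93.65°, +95.90°.
Eastward gaps between consecutive values (wrapping around): 0.35°, 1.81°, 2.17°, 1.77°, 1.28°, 6.66°, 2.25°, 343.71°.
Largest gap = 343.71° ⇒ minimal covering band is its complement: 360° − 343.71° = 16.29°.
Band runs from +79.61° eastward to +95.90°.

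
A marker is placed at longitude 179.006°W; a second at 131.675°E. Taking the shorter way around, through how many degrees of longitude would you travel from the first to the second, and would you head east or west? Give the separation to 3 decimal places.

Raw difference: 131.675 − -179.006 = 310.681°.
Normalise into (−180°, 180°]: 310.681° − 360° = -49.319°.
Negative ⇒ the second point lies to the west; separation 49.319°.

49.319° west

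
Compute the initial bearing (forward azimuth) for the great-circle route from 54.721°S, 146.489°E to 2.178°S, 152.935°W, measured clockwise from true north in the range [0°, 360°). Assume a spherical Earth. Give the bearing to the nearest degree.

66°

Δλ = -152.935 − 146.489 = -299.424°; wrapped into (−180°, 180°]: 60.576°.
θ = atan2( sin Δλ · cos φ₂ , cos φ₁ · sin φ₂ − sin φ₁ · cos φ₂ · cos Δλ )
  = atan2(0.87038, 0.37881) = 66.480° → normalised to [0°, 360°): 66.480°.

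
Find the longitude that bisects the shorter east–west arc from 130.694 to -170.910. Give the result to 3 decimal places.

+159.892°

Signed shortest Δλ from +130.694° to -170.910° is +58.396°.
Midpoint longitude = +130.694° + (+58.396°)/2 = +130.694° + 29.198° = +159.892°.
(The naïve average (+130.694 + -170.910)/2 = -20.108° is on the wrong side of the globe.)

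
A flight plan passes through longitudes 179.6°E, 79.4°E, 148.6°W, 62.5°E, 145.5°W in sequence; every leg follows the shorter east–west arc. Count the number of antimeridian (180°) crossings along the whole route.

3

Leg 1: +179.6° → +79.4°, shortest Δλ = -100.2° (west) — does not cross 180°.
Leg 2: +79.4° → -148.6°, shortest Δλ = 132.0° (east) — crosses 180°.
Leg 3: -148.6° → +62.5°, shortest Δλ = -148.9° (west) — crosses 180°.
Leg 4: +62.5° → -145.5°, shortest Δλ = 152.0° (east) — crosses 180°.
Total crossings: 3.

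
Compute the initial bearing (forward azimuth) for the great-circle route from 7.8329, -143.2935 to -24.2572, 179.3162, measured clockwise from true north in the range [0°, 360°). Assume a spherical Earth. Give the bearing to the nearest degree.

Δλ = 179.3162 − -143.2935 = 322.6097°; wrapped into (−180°, 180°]: -37.3903°.
θ = atan2( sin Δλ · cos φ₂ , cos φ₁ · sin φ₂ − sin φ₁ · cos φ₂ · cos Δλ )
  = atan2(-0.55363, -0.50572) = -132.411° → normalised to [0°, 360°): 227.589°.

228°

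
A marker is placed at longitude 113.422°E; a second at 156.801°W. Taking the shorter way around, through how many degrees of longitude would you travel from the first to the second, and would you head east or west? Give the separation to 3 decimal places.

Raw difference: -156.801 − 113.422 = -270.223°.
Normalise into (−180°, 180°]: -270.223° + 360° = 89.777°.
Positive ⇒ the second point lies to the east; separation 89.777°.

89.777° east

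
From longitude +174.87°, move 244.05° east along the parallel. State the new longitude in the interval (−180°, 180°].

Start at +174.87°; shift +244.05° → +418.92°.
+418.92° lies outside (−180°, 180°]; subtract 360° → +58.92°.

+58.92°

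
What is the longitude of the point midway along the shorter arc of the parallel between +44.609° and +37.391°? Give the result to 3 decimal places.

+41.000°

Signed shortest Δλ from +44.609° to +37.391° is -7.218°.
Midpoint longitude = +44.609° + (-7.218°)/2 = +44.609° − 3.609° = +41.000°.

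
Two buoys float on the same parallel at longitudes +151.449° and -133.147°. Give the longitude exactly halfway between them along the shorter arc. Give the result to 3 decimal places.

-170.849°

Signed shortest Δλ from +151.449° to -133.147° is +75.404°.
Midpoint longitude = +151.449° + (+75.404°)/2 = +151.449° + 37.702° = +189.151°.
Normalise into (−180°, 180°]: -170.849°.
(The naïve average (+151.449 + -133.147)/2 = 9.151° is on the wrong side of the globe.)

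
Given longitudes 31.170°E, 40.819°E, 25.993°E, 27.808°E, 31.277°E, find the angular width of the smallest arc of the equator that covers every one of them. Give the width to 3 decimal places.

Sort the longitudes: +25.993°, +27.808°, +31.170°, +31.277°, +40.819°.
Eastward gaps between consecutive values (wrapping around): 1.815°, 3.362°, 0.107°, 9.542°, 345.174°.
Largest gap = 345.174° ⇒ minimal covering band is its complement: 360° − 345.174° = 14.826°.
Band runs from +25.993° eastward to +40.819°.

14.826°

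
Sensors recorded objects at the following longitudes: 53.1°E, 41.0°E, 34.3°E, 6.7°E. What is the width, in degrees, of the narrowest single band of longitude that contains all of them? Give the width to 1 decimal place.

Sort the longitudes: +6.7°, +34.3°, +41.0°, +53.1°.
Eastward gaps between consecutive values (wrapping around): 27.6°, 6.7°, 12.1°, 313.6°.
Largest gap = 313.6° ⇒ minimal covering band is its complement: 360° − 313.6° = 46.4°.
Band runs from +6.7° eastward to +53.1°.

46.4°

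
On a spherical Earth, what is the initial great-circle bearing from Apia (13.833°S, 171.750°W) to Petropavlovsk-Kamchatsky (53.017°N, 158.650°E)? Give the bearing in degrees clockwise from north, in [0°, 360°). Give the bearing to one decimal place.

Δλ = 158.650 − -171.750 = 330.400°; wrapped into (−180°, 180°]: -29.600°.
θ = atan2( sin Δλ · cos φ₂ , cos φ₁ · sin φ₂ − sin φ₁ · cos φ₂ · cos Δλ )
  = atan2(-0.29714, 0.90071) = -18.258° → normalised to [0°, 360°): 341.742°.

341.7°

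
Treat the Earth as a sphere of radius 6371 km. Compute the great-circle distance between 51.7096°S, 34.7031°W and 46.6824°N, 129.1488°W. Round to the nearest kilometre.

Δλ = -129.1488 − -34.7031 = -94.4457°.
Δφ = 46.6824 − -51.7096 = 98.3920°.
a = sin²(Δφ/2) + cos φ₁ · cos φ₂ · sin²(Δλ/2) = 0.802000.
c = 2·atan2(√a, √(1−a)) = 2.21931 rad → d = 6371·c ≈ 14139.21 km.

14139 km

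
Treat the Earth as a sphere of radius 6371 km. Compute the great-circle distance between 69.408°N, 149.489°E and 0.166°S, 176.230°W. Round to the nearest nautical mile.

Δλ = -176.230 − 149.489 = -325.719°; wrapped into (−180°, 180°]: 34.281°.
Δφ = -0.166 − 69.408 = -69.574°.
a = sin²(Δφ/2) + cos φ₁ · cos φ₂ · sin²(Δλ/2) = 0.356050.
c = 2·atan2(√a, √(1−a)) = 1.27876 rad → d = 6371·c ≈ 8147.00 km ≈ 4399.03 nmi.

4399 nmi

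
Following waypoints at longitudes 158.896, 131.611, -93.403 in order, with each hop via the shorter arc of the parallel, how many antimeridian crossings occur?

Leg 1: +158.896° → +131.611°, shortest Δλ = -27.285° (west) — does not cross 180°.
Leg 2: +131.611° → -93.403°, shortest Δλ = 134.986° (east) — crosses 180°.
Total crossings: 1.

1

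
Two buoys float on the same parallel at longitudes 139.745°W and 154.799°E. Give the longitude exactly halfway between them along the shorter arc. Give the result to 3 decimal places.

172.473°W

Signed shortest Δλ from -139.745° to +154.799° is -65.456°.
Midpoint longitude = -139.745° + (-65.456°)/2 = -139.745° − 32.728° = -172.473°.
(The naïve average (-139.745 + +154.799)/2 = 7.527° is on the wrong side of the globe.)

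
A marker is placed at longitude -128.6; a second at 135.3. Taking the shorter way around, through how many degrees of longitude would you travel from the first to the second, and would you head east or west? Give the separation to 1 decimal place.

Raw difference: 135.3 − -128.6 = 263.9°.
Normalise into (−180°, 180°]: 263.9° − 360° = -96.1°.
Negative ⇒ the second point lies to the west; separation 96.1°.

96.1° west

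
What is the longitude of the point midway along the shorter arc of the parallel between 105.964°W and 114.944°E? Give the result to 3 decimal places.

175.510°W

Signed shortest Δλ from -105.964° to +114.944° is -139.092°.
Midpoint longitude = -105.964° + (-139.092°)/2 = -105.964° − 69.546° = -175.510°.
(The naïve average (-105.964 + +114.944)/2 = 4.49° is on the wrong side of the globe.)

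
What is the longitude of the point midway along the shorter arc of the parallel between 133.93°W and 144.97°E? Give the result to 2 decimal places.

174.48°W

Signed shortest Δλ from -133.93° to +144.97° is -81.10°.
Midpoint longitude = -133.93° + (-81.10°)/2 = -133.93° − 40.55° = -174.48°.
(The naïve average (-133.93 + +144.97)/2 = 5.52° is on the wrong side of the globe.)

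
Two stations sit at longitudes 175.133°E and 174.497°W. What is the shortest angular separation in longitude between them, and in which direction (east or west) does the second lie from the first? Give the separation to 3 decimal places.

Raw difference: -174.497 − 175.133 = -349.63°.
Normalise into (−180°, 180°]: -349.63° + 360° = 10.37°.
Positive ⇒ the second point lies to the east; separation 10.370°.

10.370° east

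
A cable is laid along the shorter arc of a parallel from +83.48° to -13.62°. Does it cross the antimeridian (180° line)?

No

Signed shortest Δλ = ((-13.62 − 83.48 + 180) mod 360) − 180 = -97.1°.
Going west by 97.1° from +83.48° reaches -13.62° without touching 180°.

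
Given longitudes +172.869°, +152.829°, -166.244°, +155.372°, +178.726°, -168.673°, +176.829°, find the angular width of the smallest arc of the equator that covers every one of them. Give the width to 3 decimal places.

40.927°

Sort the longitudes: -168.673°, -166.244°, +152.829°, +155.372°, +172.869°, +176.829°, +178.726°.
Eastward gaps between consecutive values (wrapping around): 2.429°, 319.073°, 2.543°, 17.497°, 3.960°, 1.897°, 12.601°.
Largest gap = 319.073° ⇒ minimal covering band is its complement: 360° − 319.073° = 40.927°.
Band runs from +152.829° eastward to -166.244°, crossing the antimeridian.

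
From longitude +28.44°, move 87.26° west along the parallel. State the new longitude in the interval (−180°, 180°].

-58.82°

Start at +28.44°; shift −87.26° → -58.82°.
-58.82° already lies in (−180°, 180°].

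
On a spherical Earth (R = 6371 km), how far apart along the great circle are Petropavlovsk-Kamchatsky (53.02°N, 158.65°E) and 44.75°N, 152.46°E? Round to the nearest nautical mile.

Δλ = 152.46 − 158.65 = -6.19°.
Δφ = 44.75 − 53.02 = -8.27°.
a = sin²(Δφ/2) + cos φ₁ · cos φ₂ · sin²(Δλ/2) = 0.006445.
c = 2·atan2(√a, √(1−a)) = 0.16073 rad → d = 6371·c ≈ 1024.02 km ≈ 552.92 nmi.

553 nmi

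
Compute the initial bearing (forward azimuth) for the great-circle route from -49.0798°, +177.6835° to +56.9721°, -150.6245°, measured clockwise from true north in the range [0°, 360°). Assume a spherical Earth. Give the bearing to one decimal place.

Δλ = -150.6245 − 177.6835 = -328.3080°; wrapped into (−180°, 180°]: 31.6920°.
θ = atan2( sin Δλ · cos φ₂ , cos φ₁ · sin φ₂ − sin φ₁ · cos φ₂ · cos Δλ )
  = atan2(0.28634, 0.89960) = 17.656° → normalised to [0°, 360°): 17.656°.

17.7°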